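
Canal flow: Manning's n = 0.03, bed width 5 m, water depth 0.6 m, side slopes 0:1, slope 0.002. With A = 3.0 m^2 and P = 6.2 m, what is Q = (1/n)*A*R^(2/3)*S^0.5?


R = A/P = 3.0/6.2 = 0.483871
Q = (1/0.03) * 3.0 * 0.483871^(2/3) * 0.002^0.5

2.7564 m^3/s


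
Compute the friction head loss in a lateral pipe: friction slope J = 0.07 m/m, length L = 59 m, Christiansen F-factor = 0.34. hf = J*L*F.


hf = J * L * F = 0.07 * 59 * 0.34 = 1.4042 m

1.4042 m


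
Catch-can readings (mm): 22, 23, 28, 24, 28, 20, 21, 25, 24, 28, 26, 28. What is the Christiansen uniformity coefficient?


mean = 24.750000 mm
MAD = 2.416667 mm
CU = (1 - 2.416667/24.750000)*100

90.2357 %


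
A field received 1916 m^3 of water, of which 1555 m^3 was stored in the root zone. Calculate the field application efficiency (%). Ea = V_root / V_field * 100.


Ea = V_root / V_field * 100 = 1555 / 1916 * 100 = 81.1587%

81.1587 %


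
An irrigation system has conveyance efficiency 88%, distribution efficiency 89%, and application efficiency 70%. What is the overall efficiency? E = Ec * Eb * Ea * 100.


Ec = 0.88, Eb = 0.89, Ea = 0.7
E = 0.88 * 0.89 * 0.7 * 100 = 54.8240%

54.8240 %


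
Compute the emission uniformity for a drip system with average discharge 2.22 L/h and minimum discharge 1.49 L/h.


EU = (q_min/q_avg)*100 = (1.49/2.22)*100 = 67.1171%

67.1171 %


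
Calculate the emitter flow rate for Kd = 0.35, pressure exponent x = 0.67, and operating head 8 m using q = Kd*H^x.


q = Kd * H^x = 0.35 * 8^0.67 = 0.35 * 4.027822

1.4097 L/h


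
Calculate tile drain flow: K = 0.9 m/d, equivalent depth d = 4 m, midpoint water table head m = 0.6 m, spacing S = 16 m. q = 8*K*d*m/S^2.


q = 8*K*d*m/S^2
q = 8*0.9*4*0.6/16^2
q = 17.2800 / 256

0.0675 m/d


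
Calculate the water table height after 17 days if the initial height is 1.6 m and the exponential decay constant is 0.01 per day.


m = m0 * exp(-k*t)
m = 1.6 * exp(-0.01 * 17)
m = 1.6 * exp(-0.1700)

1.3499 m


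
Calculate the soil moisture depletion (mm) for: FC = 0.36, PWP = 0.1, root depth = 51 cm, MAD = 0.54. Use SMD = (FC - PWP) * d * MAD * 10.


SMD = (FC - PWP) * d * MAD * 10
SMD = (0.36 - 0.1) * 51 * 0.54 * 10
SMD = 0.2600 * 51 * 0.54 * 10

71.6040 mm


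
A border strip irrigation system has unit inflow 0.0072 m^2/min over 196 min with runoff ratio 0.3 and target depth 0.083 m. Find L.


L = q*t/((1+r)*Z)
L = 0.0072*196/((1+0.3)*0.083)
L = 1.4112/0.1079

13.0788 m


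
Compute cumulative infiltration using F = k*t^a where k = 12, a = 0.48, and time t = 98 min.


F = k * t^a = 12 * 98^0.48
F = 12 * 9.032095

108.3851 mm


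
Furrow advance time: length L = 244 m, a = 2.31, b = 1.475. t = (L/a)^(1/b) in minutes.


t = (L/a)^(1/b)
t = (244/2.31)^(1/1.475)
t = 105.627706^(1/1.475)

23.5534 min


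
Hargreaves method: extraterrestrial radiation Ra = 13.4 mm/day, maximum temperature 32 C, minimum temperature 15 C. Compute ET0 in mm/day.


Tmean = (Tmax + Tmin)/2 = (32 + 15)/2 = 23.5
ET0 = 0.0023 * 13.4 * (23.5 + 17.8) * sqrt(32 - 15)
ET0 = 0.0023 * 13.4 * 41.3 * 4.123106

5.2482 mm/day


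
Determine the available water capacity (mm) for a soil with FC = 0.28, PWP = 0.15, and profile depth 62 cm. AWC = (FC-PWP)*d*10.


AWC = (FC - PWP) * d * 10
AWC = (0.28 - 0.15) * 62 * 10
AWC = 0.1300 * 62 * 10

80.6000 mm


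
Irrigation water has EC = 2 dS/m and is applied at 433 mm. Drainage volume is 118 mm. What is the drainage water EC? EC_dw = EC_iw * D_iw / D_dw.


EC_dw = EC_iw * D_iw / D_dw
EC_dw = 2 * 433 / 118
EC_dw = 866 / 118

7.3390 dS/m


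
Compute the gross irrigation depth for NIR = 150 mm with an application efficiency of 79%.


Ea = 79% = 0.79
GID = NIR / Ea = 150 / 0.79 = 189.8734 mm

189.8734 mm


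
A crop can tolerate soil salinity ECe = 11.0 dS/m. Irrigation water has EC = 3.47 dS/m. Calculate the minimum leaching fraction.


LR = ECiw / (5*ECe - ECiw)
LR = 3.47 / (5*11.0 - 3.47)
LR = 3.47 / 51.5300

0.0673


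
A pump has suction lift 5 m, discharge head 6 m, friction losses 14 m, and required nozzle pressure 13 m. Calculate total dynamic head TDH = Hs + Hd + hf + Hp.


TDH = Hs + Hd + hf + Hp = 5 + 6 + 14 + 13 = 38

38 m


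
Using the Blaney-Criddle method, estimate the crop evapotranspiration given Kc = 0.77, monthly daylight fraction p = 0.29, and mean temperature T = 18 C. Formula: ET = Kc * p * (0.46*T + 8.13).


ET = Kc * p * (0.46*T + 8.13)
ET = 0.77 * 0.29 * (0.46*18 + 8.13)
ET = 0.77 * 0.29 * 16.4100

3.6644 mm/day


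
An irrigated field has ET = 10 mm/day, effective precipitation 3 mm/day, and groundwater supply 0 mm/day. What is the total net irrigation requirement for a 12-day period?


Daily deficit = ET - Pe - GW = 10 - 3 - 0 = 7 mm/day
NIR = 7 * 12 = 84 mm

84.0000 mm


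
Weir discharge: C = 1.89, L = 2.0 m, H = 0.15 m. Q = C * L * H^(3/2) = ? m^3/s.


Q = C * L * H^(3/2) = 1.89 * 2.0 * 0.15^1.5 = 1.89 * 2.0 * 0.058095

0.2196 m^3/s


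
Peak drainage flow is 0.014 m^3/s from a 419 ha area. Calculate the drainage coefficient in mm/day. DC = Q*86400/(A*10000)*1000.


DC = Q * 86400 / (A * 10000) * 1000
DC = 0.014 * 86400 / (419 * 10000) * 1000
DC = 1209600.0000 / 4190000

0.2887 mm/day


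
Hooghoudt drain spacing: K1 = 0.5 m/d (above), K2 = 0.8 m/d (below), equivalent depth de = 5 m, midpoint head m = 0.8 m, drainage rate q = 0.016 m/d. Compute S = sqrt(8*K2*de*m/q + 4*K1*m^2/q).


S^2 = 8*K2*de*m/q + 4*K1*m^2/q
S^2 = 8*0.8*5*0.8/0.016 + 4*0.5*0.8^2/0.016
S = sqrt(1680.0000)

40.9878 m


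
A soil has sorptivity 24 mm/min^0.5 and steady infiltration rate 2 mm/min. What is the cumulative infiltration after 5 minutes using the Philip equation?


F = S*sqrt(t) + A*t
F = 24*sqrt(5) + 2*5
F = 24*2.236068 + 10

63.6656 mm


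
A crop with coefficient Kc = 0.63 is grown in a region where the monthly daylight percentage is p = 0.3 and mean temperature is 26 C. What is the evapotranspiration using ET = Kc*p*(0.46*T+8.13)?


ET = Kc * p * (0.46*T + 8.13)
ET = 0.63 * 0.3 * (0.46*26 + 8.13)
ET = 0.63 * 0.3 * 20.0900

3.7970 mm/day


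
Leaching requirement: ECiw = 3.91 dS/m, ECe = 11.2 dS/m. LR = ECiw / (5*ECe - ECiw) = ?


LR = ECiw / (5*ECe - ECiw)
LR = 3.91 / (5*11.2 - 3.91)
LR = 3.91 / 52.0900

0.0751


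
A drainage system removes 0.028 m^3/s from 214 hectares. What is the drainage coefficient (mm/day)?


DC = Q * 86400 / (A * 10000) * 1000
DC = 0.028 * 86400 / (214 * 10000) * 1000
DC = 2419200.0000 / 2140000

1.1305 mm/day


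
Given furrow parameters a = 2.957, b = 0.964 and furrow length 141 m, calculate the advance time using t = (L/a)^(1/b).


t = (L/a)^(1/b)
t = (141/2.957)^(1/0.964)
t = 47.683463^(1/0.964)

55.0865 min


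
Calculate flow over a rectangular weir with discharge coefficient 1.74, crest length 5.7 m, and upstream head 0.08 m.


Q = C * L * H^(3/2) = 1.74 * 5.7 * 0.08^1.5 = 1.74 * 5.7 * 0.022627

0.2244 m^3/s


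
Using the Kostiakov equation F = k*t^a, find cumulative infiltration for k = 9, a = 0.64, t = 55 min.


F = k * t^a = 9 * 55^0.64
F = 9 * 12.996671

116.9700 mm


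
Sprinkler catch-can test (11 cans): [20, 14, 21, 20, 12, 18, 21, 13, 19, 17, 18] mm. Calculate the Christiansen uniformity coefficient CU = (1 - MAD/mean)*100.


mean = 17.545455 mm
MAD = 2.578512 mm
CU = (1 - 2.578512/17.545455)*100

85.3038 %


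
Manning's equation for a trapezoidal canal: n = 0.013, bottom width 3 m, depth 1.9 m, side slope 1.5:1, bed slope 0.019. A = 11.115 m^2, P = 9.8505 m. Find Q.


R = A/P = 11.115/9.8505 = 1.128369
Q = (1/0.013) * 11.115 * 1.128369^(2/3) * 0.019^0.5

127.7351 m^3/s


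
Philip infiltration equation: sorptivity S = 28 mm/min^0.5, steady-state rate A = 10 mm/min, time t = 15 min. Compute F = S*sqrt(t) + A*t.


F = S*sqrt(t) + A*t
F = 28*sqrt(15) + 10*15
F = 28*3.872983 + 150

258.4435 mm


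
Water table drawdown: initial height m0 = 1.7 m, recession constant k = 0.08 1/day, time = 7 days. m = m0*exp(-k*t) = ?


m = m0 * exp(-k*t)
m = 1.7 * exp(-0.08 * 7)
m = 1.7 * exp(-0.5600)

0.9711 m


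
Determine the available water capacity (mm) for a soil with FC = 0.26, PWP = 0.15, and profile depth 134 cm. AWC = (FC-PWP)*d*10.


AWC = (FC - PWP) * d * 10
AWC = (0.26 - 0.15) * 134 * 10
AWC = 0.1100 * 134 * 10

147.4000 mm


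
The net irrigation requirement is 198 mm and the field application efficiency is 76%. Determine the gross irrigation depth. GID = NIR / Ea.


Ea = 76% = 0.76
GID = NIR / Ea = 198 / 0.76 = 260.5263 mm

260.5263 mm


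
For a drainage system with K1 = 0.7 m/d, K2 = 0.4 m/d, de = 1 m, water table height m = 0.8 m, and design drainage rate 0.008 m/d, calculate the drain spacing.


S^2 = 8*K2*de*m/q + 4*K1*m^2/q
S^2 = 8*0.4*1*0.8/0.008 + 4*0.7*0.8^2/0.008
S = sqrt(544.0000)

23.3238 m


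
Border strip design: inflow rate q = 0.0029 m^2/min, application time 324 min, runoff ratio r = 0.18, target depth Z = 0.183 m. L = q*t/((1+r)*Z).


L = q*t/((1+r)*Z)
L = 0.0029*324/((1+0.18)*0.183)
L = 0.9396/0.21594

4.3512 m


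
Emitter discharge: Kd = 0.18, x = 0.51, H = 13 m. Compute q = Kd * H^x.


q = Kd * H^x = 0.18 * 13^0.51 = 0.18 * 3.699228

0.6659 L/h


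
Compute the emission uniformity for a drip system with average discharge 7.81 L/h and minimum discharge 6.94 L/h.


EU = (q_min/q_avg)*100 = (6.94/7.81)*100 = 88.8604%

88.8604 %


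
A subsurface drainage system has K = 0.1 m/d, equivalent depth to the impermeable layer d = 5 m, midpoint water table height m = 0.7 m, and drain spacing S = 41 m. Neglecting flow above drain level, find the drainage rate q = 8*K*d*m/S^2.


q = 8*K*d*m/S^2
q = 8*0.1*5*0.7/41^2
q = 2.8000 / 1681

0.0017 m/d


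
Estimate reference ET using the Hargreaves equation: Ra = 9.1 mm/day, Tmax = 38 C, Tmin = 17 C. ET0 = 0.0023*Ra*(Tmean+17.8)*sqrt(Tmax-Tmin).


Tmean = (Tmax + Tmin)/2 = (38 + 17)/2 = 27.5
ET0 = 0.0023 * 9.1 * (27.5 + 17.8) * sqrt(38 - 17)
ET0 = 0.0023 * 9.1 * 45.3 * 4.582576

4.3449 mm/day


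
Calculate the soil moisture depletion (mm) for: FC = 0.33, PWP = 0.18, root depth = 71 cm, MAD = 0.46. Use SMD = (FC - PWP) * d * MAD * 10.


SMD = (FC - PWP) * d * MAD * 10
SMD = (0.33 - 0.18) * 71 * 0.46 * 10
SMD = 0.1500 * 71 * 0.46 * 10

48.9900 mm


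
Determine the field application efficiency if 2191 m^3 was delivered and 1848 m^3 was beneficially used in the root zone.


Ea = V_root / V_field * 100 = 1848 / 2191 * 100 = 84.3450%

84.3450 %


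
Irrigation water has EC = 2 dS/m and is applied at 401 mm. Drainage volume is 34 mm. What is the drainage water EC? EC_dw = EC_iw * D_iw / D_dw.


EC_dw = EC_iw * D_iw / D_dw
EC_dw = 2 * 401 / 34
EC_dw = 802 / 34

23.5882 dS/m


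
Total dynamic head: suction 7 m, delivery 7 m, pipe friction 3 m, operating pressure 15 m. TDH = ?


TDH = Hs + Hd + hf + Hp = 7 + 7 + 3 + 15 = 32

32 m


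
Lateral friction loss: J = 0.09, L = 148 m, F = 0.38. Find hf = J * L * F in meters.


hf = J * L * F = 0.09 * 148 * 0.38 = 5.0616 m

5.0616 m


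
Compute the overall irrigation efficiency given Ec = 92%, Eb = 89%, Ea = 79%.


Ec = 0.92, Eb = 0.89, Ea = 0.79
E = 0.92 * 0.89 * 0.79 * 100 = 64.6852%

64.6852 %


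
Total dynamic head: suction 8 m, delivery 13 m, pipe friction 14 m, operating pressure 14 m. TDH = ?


TDH = Hs + Hd + hf + Hp = 8 + 13 + 14 + 14 = 49

49 m


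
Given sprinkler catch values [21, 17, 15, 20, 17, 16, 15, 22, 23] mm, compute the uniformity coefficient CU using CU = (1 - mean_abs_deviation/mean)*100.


mean = 18.444444 mm
MAD = 2.716049 mm
CU = (1 - 2.716049/18.444444)*100

85.2744 %


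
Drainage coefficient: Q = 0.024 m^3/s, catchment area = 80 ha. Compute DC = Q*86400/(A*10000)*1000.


DC = Q * 86400 / (A * 10000) * 1000
DC = 0.024 * 86400 / (80 * 10000) * 1000
DC = 2073600.0000 / 800000

2.5920 mm/day


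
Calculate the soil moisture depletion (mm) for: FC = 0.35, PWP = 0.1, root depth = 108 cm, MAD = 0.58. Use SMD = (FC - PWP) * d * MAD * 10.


SMD = (FC - PWP) * d * MAD * 10
SMD = (0.35 - 0.1) * 108 * 0.58 * 10
SMD = 0.2500 * 108 * 0.58 * 10

156.6000 mm


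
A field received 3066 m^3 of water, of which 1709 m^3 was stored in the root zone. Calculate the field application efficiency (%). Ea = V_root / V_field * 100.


Ea = V_root / V_field * 100 = 1709 / 3066 * 100 = 55.7404%

55.7404 %


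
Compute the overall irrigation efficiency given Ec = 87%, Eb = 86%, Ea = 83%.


Ec = 0.87, Eb = 0.86, Ea = 0.83
E = 0.87 * 0.86 * 0.83 * 100 = 62.1006%

62.1006 %


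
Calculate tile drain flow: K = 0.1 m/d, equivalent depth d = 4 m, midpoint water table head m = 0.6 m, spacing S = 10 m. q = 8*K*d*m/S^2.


q = 8*K*d*m/S^2
q = 8*0.1*4*0.6/10^2
q = 1.9200 / 100

0.0192 m/d


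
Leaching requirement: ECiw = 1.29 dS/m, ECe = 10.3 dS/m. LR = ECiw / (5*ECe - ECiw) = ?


LR = ECiw / (5*ECe - ECiw)
LR = 1.29 / (5*10.3 - 1.29)
LR = 1.29 / 50.2100

0.0257


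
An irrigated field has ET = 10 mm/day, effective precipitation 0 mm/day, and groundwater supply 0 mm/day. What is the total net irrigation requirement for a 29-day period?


Daily deficit = ET - Pe - GW = 10 - 0 - 0 = 10 mm/day
NIR = 10 * 29 = 290 mm

290.0000 mm


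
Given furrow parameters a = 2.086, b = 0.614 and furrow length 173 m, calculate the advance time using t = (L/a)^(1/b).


t = (L/a)^(1/b)
t = (173/2.086)^(1/0.614)
t = 82.933845^(1/0.614)

1333.4304 min


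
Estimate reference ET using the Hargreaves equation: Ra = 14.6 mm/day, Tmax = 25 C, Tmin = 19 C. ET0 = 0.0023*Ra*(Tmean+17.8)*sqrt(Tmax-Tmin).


Tmean = (Tmax + Tmin)/2 = (25 + 19)/2 = 22.0
ET0 = 0.0023 * 14.6 * (22.0 + 17.8) * sqrt(25 - 19)
ET0 = 0.0023 * 14.6 * 39.8 * 2.449490

3.2737 mm/day


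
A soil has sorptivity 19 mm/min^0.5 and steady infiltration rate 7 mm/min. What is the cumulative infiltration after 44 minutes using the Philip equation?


F = S*sqrt(t) + A*t
F = 19*sqrt(44) + 7*44
F = 19*6.633250 + 308

434.0317 mm


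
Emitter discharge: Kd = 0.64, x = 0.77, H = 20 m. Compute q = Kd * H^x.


q = Kd * H^x = 0.64 * 20^0.77 = 0.64 * 10.041373

6.4265 L/h


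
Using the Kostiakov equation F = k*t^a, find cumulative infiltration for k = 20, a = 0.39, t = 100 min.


F = k * t^a = 20 * 100^0.39
F = 20 * 6.025596

120.5119 mm


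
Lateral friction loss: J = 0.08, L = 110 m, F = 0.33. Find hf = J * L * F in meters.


hf = J * L * F = 0.08 * 110 * 0.33 = 2.9040 m

2.9040 m


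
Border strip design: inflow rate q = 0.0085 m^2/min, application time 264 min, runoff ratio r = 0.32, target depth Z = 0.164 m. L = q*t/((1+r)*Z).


L = q*t/((1+r)*Z)
L = 0.0085*264/((1+0.32)*0.164)
L = 2.244/0.21648

10.3659 m


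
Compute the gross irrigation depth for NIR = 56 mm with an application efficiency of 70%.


Ea = 70% = 0.7
GID = NIR / Ea = 56 / 0.7 = 80.0000 mm

80.0000 mm


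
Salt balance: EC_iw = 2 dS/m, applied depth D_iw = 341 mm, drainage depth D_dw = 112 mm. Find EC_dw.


EC_dw = EC_iw * D_iw / D_dw
EC_dw = 2 * 341 / 112
EC_dw = 682 / 112

6.0893 dS/m


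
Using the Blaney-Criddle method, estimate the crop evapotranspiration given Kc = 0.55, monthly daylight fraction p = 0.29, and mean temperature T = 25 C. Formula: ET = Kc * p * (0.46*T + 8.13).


ET = Kc * p * (0.46*T + 8.13)
ET = 0.55 * 0.29 * (0.46*25 + 8.13)
ET = 0.55 * 0.29 * 19.6300

3.1310 mm/day


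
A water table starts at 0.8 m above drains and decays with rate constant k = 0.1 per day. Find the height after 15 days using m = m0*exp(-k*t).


m = m0 * exp(-k*t)
m = 0.8 * exp(-0.1 * 15)
m = 0.8 * exp(-1.5000)

0.1785 m


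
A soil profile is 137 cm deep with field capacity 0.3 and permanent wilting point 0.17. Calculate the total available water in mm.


AWC = (FC - PWP) * d * 10
AWC = (0.3 - 0.17) * 137 * 10
AWC = 0.1300 * 137 * 10

178.1000 mm


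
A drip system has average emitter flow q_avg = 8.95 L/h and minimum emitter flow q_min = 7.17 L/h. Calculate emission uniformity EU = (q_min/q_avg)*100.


EU = (q_min/q_avg)*100 = (7.17/8.95)*100 = 80.1117%

80.1117 %


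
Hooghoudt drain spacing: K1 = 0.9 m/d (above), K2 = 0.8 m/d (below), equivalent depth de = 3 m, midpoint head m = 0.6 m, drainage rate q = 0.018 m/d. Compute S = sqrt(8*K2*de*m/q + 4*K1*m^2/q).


S^2 = 8*K2*de*m/q + 4*K1*m^2/q
S^2 = 8*0.8*3*0.6/0.018 + 4*0.9*0.6^2/0.018
S = sqrt(712.0000)

26.6833 m


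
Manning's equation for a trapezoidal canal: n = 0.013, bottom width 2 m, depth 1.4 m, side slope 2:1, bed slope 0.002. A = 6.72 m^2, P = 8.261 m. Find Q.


R = A/P = 6.72/8.261 = 0.813461
Q = (1/0.013) * 6.72 * 0.813461^(2/3) * 0.002^0.5

20.1449 m^3/s


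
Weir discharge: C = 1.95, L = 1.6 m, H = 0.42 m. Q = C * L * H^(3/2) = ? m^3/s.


Q = C * L * H^(3/2) = 1.95 * 1.6 * 0.42^1.5 = 1.95 * 1.6 * 0.272191

0.8492 m^3/s


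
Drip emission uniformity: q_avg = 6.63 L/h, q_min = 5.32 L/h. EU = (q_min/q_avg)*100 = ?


EU = (q_min/q_avg)*100 = (5.32/6.63)*100 = 80.2413%

80.2413 %


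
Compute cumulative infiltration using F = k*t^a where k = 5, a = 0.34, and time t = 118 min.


F = k * t^a = 5 * 118^0.34
F = 5 * 5.063373

25.3169 mm


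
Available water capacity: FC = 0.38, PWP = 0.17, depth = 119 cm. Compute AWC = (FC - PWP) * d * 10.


AWC = (FC - PWP) * d * 10
AWC = (0.38 - 0.17) * 119 * 10
AWC = 0.2100 * 119 * 10

249.9000 mm


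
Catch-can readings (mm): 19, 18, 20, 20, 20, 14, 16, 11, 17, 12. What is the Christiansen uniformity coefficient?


mean = 16.700000 mm
MAD = 2.760000 mm
CU = (1 - 2.760000/16.700000)*100

83.4731 %


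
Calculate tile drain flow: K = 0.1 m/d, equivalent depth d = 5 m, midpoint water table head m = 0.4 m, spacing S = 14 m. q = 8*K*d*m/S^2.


q = 8*K*d*m/S^2
q = 8*0.1*5*0.4/14^2
q = 1.6000 / 196

0.0082 m/d


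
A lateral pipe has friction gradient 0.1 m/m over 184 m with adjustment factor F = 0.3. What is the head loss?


hf = J * L * F = 0.1 * 184 * 0.3 = 5.5200 m

5.5200 m


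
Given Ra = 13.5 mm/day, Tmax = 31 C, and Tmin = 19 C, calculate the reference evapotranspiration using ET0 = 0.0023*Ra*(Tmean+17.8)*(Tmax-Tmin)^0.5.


Tmean = (Tmax + Tmin)/2 = (31 + 19)/2 = 25.0
ET0 = 0.0023 * 13.5 * (25.0 + 17.8) * sqrt(31 - 19)
ET0 = 0.0023 * 13.5 * 42.8 * 3.464102

4.6036 mm/day


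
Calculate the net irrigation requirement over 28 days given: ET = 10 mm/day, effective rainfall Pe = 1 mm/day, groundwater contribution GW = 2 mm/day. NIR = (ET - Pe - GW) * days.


Daily deficit = ET - Pe - GW = 10 - 1 - 2 = 7 mm/day
NIR = 7 * 28 = 196 mm

196.0000 mm


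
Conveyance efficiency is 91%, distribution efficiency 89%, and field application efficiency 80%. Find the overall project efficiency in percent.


Ec = 0.91, Eb = 0.89, Ea = 0.8
E = 0.91 * 0.89 * 0.8 * 100 = 64.7920%

64.7920 %


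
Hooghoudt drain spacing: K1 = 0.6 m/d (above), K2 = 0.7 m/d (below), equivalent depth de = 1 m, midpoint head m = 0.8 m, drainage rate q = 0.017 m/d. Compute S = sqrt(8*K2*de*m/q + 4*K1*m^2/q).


S^2 = 8*K2*de*m/q + 4*K1*m^2/q
S^2 = 8*0.7*1*0.8/0.017 + 4*0.6*0.8^2/0.017
S = sqrt(353.8824)

18.8118 m


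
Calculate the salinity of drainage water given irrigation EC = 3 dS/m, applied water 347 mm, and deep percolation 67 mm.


EC_dw = EC_iw * D_iw / D_dw
EC_dw = 3 * 347 / 67
EC_dw = 1041 / 67

15.5373 dS/m


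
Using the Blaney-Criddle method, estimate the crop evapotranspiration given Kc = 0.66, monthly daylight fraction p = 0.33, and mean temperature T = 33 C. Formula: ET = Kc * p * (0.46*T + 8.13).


ET = Kc * p * (0.46*T + 8.13)
ET = 0.66 * 0.33 * (0.46*33 + 8.13)
ET = 0.66 * 0.33 * 23.3100

5.0769 mm/day


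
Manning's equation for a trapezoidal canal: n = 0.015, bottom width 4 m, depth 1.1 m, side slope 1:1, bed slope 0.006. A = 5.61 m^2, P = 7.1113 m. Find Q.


R = A/P = 5.61/7.1113 = 0.788885
Q = (1/0.015) * 5.61 * 0.788885^(2/3) * 0.006^0.5

24.7337 m^3/s


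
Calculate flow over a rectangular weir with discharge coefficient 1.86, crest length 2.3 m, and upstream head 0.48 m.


Q = C * L * H^(3/2) = 1.86 * 2.3 * 0.48^1.5 = 1.86 * 2.3 * 0.332554

1.4227 m^3/s


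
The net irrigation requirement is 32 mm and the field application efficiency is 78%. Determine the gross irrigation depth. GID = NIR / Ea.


Ea = 78% = 0.78
GID = NIR / Ea = 32 / 0.78 = 41.0256 mm

41.0256 mm


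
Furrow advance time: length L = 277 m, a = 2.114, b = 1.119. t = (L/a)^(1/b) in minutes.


t = (L/a)^(1/b)
t = (277/2.114)^(1/1.119)
t = 131.031220^(1/1.119)

78.0194 min


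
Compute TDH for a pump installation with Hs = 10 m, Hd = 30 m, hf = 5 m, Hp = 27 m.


TDH = Hs + Hd + hf + Hp = 10 + 30 + 5 + 27 = 72

72 m


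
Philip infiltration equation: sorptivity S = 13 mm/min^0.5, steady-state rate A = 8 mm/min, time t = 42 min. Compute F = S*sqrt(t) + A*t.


F = S*sqrt(t) + A*t
F = 13*sqrt(42) + 8*42
F = 13*6.480741 + 336

420.2496 mm


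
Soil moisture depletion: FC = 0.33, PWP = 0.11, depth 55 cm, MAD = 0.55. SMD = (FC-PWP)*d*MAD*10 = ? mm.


SMD = (FC - PWP) * d * MAD * 10
SMD = (0.33 - 0.11) * 55 * 0.55 * 10
SMD = 0.2200 * 55 * 0.55 * 10

66.5500 mm


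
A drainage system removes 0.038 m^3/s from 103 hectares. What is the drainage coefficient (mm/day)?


DC = Q * 86400 / (A * 10000) * 1000
DC = 0.038 * 86400 / (103 * 10000) * 1000
DC = 3283200.0000 / 1030000

3.1876 mm/day


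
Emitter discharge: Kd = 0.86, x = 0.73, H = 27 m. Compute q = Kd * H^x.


q = Kd * H^x = 0.86 * 27^0.73 = 0.86 * 11.089081

9.5366 L/h


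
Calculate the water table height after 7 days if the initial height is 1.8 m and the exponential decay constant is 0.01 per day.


m = m0 * exp(-k*t)
m = 1.8 * exp(-0.01 * 7)
m = 1.8 * exp(-0.0700)

1.6783 m


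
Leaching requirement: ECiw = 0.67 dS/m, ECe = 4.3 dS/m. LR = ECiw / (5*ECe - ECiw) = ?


LR = ECiw / (5*ECe - ECiw)
LR = 0.67 / (5*4.3 - 0.67)
LR = 0.67 / 20.8300

0.0322


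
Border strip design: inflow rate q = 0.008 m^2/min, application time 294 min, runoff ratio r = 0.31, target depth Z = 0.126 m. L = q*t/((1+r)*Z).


L = q*t/((1+r)*Z)
L = 0.008*294/((1+0.31)*0.126)
L = 2.352/0.16506

14.2494 m


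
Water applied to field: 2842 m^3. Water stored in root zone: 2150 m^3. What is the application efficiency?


Ea = V_root / V_field * 100 = 2150 / 2842 * 100 = 75.6510%

75.6510 %


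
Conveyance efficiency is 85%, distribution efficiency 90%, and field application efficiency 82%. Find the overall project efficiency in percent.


Ec = 0.85, Eb = 0.9, Ea = 0.82
E = 0.85 * 0.9 * 0.82 * 100 = 62.7300%

62.7300 %


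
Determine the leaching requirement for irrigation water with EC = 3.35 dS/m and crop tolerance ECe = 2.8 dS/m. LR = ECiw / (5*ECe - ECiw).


LR = ECiw / (5*ECe - ECiw)
LR = 3.35 / (5*2.8 - 3.35)
LR = 3.35 / 10.6500

0.3146


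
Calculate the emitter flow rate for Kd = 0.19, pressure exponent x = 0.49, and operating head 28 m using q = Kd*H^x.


q = Kd * H^x = 0.19 * 28^0.49 = 0.19 * 5.118084

0.9724 L/h


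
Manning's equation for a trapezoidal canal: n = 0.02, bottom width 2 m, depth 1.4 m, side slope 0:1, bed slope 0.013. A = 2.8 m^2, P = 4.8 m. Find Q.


R = A/P = 2.8/4.8 = 0.583333
Q = (1/0.02) * 2.8 * 0.583333^(2/3) * 0.013^0.5

11.1441 m^3/s


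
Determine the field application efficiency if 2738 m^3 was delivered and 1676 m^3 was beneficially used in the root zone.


Ea = V_root / V_field * 100 = 1676 / 2738 * 100 = 61.2126%

61.2126 %


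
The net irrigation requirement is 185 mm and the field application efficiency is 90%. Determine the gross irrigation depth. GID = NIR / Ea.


Ea = 90% = 0.9
GID = NIR / Ea = 185 / 0.9 = 205.5556 mm

205.5556 mm


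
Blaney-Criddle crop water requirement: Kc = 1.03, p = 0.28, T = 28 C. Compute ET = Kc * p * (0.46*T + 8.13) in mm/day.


ET = Kc * p * (0.46*T + 8.13)
ET = 1.03 * 0.28 * (0.46*28 + 8.13)
ET = 1.03 * 0.28 * 21.0100

6.0593 mm/day


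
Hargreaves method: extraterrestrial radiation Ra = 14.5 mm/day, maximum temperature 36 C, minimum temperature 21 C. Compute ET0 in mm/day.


Tmean = (Tmax + Tmin)/2 = (36 + 21)/2 = 28.5
ET0 = 0.0023 * 14.5 * (28.5 + 17.8) * sqrt(36 - 21)
ET0 = 0.0023 * 14.5 * 46.3 * 3.872983

5.9803 mm/day


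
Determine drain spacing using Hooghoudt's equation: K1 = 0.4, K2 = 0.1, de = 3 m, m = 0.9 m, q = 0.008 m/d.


S^2 = 8*K2*de*m/q + 4*K1*m^2/q
S^2 = 8*0.1*3*0.9/0.008 + 4*0.4*0.9^2/0.008
S = sqrt(432.0000)

20.7846 m


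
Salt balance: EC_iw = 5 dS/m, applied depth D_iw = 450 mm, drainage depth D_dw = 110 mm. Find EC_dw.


EC_dw = EC_iw * D_iw / D_dw
EC_dw = 5 * 450 / 110
EC_dw = 2250 / 110

20.4545 dS/m


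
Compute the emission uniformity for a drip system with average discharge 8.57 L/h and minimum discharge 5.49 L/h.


EU = (q_min/q_avg)*100 = (5.49/8.57)*100 = 64.0607%

64.0607 %


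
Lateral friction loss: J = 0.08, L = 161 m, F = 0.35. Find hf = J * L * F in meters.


hf = J * L * F = 0.08 * 161 * 0.35 = 4.5080 m

4.5080 m


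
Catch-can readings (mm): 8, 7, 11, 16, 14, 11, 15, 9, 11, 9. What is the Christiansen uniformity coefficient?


mean = 11.100000 mm
MAD = 2.340000 mm
CU = (1 - 2.340000/11.100000)*100

78.9189 %


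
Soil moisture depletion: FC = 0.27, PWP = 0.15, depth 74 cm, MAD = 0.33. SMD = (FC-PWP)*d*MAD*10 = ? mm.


SMD = (FC - PWP) * d * MAD * 10
SMD = (0.27 - 0.15) * 74 * 0.33 * 10
SMD = 0.1200 * 74 * 0.33 * 10

29.3040 mm


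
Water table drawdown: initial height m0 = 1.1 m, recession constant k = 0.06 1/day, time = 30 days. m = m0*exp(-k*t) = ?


m = m0 * exp(-k*t)
m = 1.1 * exp(-0.06 * 30)
m = 1.1 * exp(-1.8000)

0.1818 m


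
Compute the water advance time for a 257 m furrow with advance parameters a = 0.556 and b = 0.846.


t = (L/a)^(1/b)
t = (257/0.556)^(1/0.846)
t = 462.230216^(1/0.846)

1412.3774 min


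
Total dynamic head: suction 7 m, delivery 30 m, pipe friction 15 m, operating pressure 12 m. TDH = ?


TDH = Hs + Hd + hf + Hp = 7 + 30 + 15 + 12 = 64

64 m


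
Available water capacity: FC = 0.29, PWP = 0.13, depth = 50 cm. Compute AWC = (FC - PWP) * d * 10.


AWC = (FC - PWP) * d * 10
AWC = (0.29 - 0.13) * 50 * 10
AWC = 0.1600 * 50 * 10

80.0000 mm


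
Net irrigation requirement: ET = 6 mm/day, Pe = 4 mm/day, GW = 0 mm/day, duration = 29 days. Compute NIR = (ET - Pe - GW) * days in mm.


Daily deficit = ET - Pe - GW = 6 - 4 - 0 = 2 mm/day
NIR = 2 * 29 = 58 mm

58.0000 mm


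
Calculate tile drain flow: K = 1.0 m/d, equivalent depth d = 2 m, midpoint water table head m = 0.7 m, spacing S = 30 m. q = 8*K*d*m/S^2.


q = 8*K*d*m/S^2
q = 8*1.0*2*0.7/30^2
q = 11.2000 / 900

0.0124 m/d


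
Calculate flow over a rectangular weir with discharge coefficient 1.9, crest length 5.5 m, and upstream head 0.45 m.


Q = C * L * H^(3/2) = 1.9 * 5.5 * 0.45^1.5 = 1.9 * 5.5 * 0.301869

3.1545 m^3/s


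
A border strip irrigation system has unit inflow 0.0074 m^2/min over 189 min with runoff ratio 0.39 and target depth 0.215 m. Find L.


L = q*t/((1+r)*Z)
L = 0.0074*189/((1+0.39)*0.215)
L = 1.3986/0.29885

4.6799 m


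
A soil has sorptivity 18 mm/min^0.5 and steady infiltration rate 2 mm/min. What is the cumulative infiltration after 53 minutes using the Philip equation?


F = S*sqrt(t) + A*t
F = 18*sqrt(53) + 2*53
F = 18*7.280110 + 106

237.0420 mm


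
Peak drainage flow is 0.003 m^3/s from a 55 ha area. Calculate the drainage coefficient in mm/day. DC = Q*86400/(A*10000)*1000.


DC = Q * 86400 / (A * 10000) * 1000
DC = 0.003 * 86400 / (55 * 10000) * 1000
DC = 259200.0000 / 550000

0.4713 mm/day


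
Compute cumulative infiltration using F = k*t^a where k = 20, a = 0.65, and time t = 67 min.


F = k * t^a = 20 * 67^0.65
F = 20 * 15.379727

307.5945 mm


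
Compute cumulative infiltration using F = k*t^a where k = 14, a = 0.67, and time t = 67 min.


F = k * t^a = 14 * 67^0.67
F = 14 * 16.729005

234.2061 mm


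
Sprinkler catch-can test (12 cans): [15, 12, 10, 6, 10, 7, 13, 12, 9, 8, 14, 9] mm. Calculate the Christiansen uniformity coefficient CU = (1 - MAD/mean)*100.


mean = 10.416667 mm
MAD = 2.319444 mm
CU = (1 - 2.319444/10.416667)*100

77.7333 %


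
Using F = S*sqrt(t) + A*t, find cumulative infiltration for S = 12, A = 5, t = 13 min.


F = S*sqrt(t) + A*t
F = 12*sqrt(13) + 5*13
F = 12*3.605551 + 65

108.2666 mm


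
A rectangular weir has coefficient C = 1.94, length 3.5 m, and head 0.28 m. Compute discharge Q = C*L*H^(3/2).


Q = C * L * H^(3/2) = 1.94 * 3.5 * 0.28^1.5 = 1.94 * 3.5 * 0.148162

1.0060 m^3/s


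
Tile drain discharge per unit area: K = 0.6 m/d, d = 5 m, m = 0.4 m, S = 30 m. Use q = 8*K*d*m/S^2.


q = 8*K*d*m/S^2
q = 8*0.6*5*0.4/30^2
q = 9.6000 / 900

0.0107 m/d


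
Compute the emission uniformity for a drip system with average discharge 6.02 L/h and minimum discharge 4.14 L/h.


EU = (q_min/q_avg)*100 = (4.14/6.02)*100 = 68.7708%

68.7708 %


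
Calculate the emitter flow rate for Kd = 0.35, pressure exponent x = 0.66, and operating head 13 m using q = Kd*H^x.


q = Kd * H^x = 0.35 * 13^0.66 = 0.35 * 5.435038

1.9023 L/h


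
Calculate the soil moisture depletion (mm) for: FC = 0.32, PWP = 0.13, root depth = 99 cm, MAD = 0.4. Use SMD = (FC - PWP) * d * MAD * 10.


SMD = (FC - PWP) * d * MAD * 10
SMD = (0.32 - 0.13) * 99 * 0.4 * 10
SMD = 0.1900 * 99 * 0.4 * 10

75.2400 mm


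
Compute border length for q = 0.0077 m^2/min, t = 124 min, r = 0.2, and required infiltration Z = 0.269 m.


L = q*t/((1+r)*Z)
L = 0.0077*124/((1+0.2)*0.269)
L = 0.9548/0.3228

2.9579 m


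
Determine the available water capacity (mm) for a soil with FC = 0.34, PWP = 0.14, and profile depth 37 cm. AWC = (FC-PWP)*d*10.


AWC = (FC - PWP) * d * 10
AWC = (0.34 - 0.14) * 37 * 10
AWC = 0.2000 * 37 * 10

74.0000 mm


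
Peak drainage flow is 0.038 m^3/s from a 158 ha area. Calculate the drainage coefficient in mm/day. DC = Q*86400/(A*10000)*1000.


DC = Q * 86400 / (A * 10000) * 1000
DC = 0.038 * 86400 / (158 * 10000) * 1000
DC = 3283200.0000 / 1580000

2.0780 mm/day


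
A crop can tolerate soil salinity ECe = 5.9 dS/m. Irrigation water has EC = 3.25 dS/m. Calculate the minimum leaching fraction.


LR = ECiw / (5*ECe - ECiw)
LR = 3.25 / (5*5.9 - 3.25)
LR = 3.25 / 26.2500

0.1238


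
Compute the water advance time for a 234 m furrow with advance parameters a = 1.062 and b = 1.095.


t = (L/a)^(1/b)
t = (234/1.062)^(1/1.095)
t = 220.338983^(1/1.095)

137.9779 min


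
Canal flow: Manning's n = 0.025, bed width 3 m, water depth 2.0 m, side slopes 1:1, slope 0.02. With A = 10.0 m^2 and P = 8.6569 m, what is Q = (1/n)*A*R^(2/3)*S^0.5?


R = A/P = 10.0/8.6569 = 1.155148
Q = (1/0.025) * 10.0 * 1.155148^(2/3) * 0.02^0.5

62.2778 m^3/s


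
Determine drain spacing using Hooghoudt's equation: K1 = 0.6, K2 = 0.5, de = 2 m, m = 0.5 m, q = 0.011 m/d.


S^2 = 8*K2*de*m/q + 4*K1*m^2/q
S^2 = 8*0.5*2*0.5/0.011 + 4*0.6*0.5^2/0.011
S = sqrt(418.1818)

20.4495 m


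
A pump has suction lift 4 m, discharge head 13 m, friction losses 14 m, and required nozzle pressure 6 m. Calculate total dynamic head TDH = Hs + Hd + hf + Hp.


TDH = Hs + Hd + hf + Hp = 4 + 13 + 14 + 6 = 37

37 m


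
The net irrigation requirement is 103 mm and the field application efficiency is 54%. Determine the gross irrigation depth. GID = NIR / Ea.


Ea = 54% = 0.54
GID = NIR / Ea = 103 / 0.54 = 190.7407 mm

190.7407 mm


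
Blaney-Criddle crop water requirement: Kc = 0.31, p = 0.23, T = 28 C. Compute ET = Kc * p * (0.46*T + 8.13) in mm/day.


ET = Kc * p * (0.46*T + 8.13)
ET = 0.31 * 0.23 * (0.46*28 + 8.13)
ET = 0.31 * 0.23 * 21.0100

1.4980 mm/day


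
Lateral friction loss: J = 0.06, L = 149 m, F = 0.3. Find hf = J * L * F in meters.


hf = J * L * F = 0.06 * 149 * 0.3 = 2.6820 m

2.6820 m


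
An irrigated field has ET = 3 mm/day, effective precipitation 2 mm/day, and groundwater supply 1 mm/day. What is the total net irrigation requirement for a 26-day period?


Daily deficit = ET - Pe - GW = 3 - 2 - 1 = 0 mm/day
NIR = 0 * 26 = 0 mm

0 mm


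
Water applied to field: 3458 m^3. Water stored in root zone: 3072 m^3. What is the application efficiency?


Ea = V_root / V_field * 100 = 3072 / 3458 * 100 = 88.8375%

88.8375 %


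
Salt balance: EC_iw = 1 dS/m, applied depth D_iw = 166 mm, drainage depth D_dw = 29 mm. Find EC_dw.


EC_dw = EC_iw * D_iw / D_dw
EC_dw = 1 * 166 / 29
EC_dw = 166 / 29

5.7241 dS/m


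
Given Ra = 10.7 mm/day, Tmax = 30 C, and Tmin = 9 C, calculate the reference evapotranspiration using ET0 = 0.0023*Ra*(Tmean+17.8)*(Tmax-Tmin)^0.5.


Tmean = (Tmax + Tmin)/2 = (30 + 9)/2 = 19.5
ET0 = 0.0023 * 10.7 * (19.5 + 17.8) * sqrt(30 - 9)
ET0 = 0.0023 * 10.7 * 37.3 * 4.582576

4.2066 mm/day


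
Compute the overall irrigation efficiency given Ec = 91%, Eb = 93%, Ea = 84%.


Ec = 0.91, Eb = 0.93, Ea = 0.84
E = 0.91 * 0.93 * 0.84 * 100 = 71.0892%

71.0892 %


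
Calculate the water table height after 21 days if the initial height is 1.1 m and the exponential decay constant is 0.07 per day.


m = m0 * exp(-k*t)
m = 1.1 * exp(-0.07 * 21)
m = 1.1 * exp(-1.4700)

0.2529 m


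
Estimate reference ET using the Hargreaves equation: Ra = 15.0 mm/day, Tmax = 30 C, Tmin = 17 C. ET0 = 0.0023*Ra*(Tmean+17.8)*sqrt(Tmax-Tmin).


Tmean = (Tmax + Tmin)/2 = (30 + 17)/2 = 23.5
ET0 = 0.0023 * 15.0 * (23.5 + 17.8) * sqrt(30 - 17)
ET0 = 0.0023 * 15.0 * 41.3 * 3.605551

5.1374 mm/day


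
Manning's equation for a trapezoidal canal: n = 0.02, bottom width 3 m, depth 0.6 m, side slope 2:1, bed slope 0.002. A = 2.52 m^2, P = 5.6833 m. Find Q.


R = A/P = 2.52/5.6833 = 0.443404
Q = (1/0.02) * 2.52 * 0.443404^(2/3) * 0.002^0.5

3.2766 m^3/s


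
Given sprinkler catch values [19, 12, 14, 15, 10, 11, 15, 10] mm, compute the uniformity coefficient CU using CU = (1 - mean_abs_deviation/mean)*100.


mean = 13.250000 mm
MAD = 2.500000 mm
CU = (1 - 2.500000/13.250000)*100

81.1321 %


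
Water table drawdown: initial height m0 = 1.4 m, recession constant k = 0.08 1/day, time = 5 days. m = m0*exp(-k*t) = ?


m = m0 * exp(-k*t)
m = 1.4 * exp(-0.08 * 5)
m = 1.4 * exp(-0.4000)

0.9384 m


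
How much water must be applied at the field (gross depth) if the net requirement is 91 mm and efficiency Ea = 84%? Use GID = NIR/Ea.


Ea = 84% = 0.84
GID = NIR / Ea = 91 / 0.84 = 108.3333 mm

108.3333 mm


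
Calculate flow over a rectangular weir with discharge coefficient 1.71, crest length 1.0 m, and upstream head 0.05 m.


Q = C * L * H^(3/2) = 1.71 * 1.0 * 0.05^1.5 = 1.71 * 1.0 * 0.011180

0.0191 m^3/s


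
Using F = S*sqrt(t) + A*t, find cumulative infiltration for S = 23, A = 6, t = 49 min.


F = S*sqrt(t) + A*t
F = 23*sqrt(49) + 6*49
F = 23*7.000000 + 294

455.0000 mm


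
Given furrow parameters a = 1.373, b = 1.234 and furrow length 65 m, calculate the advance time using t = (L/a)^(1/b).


t = (L/a)^(1/b)
t = (65/1.373)^(1/1.234)
t = 47.341588^(1/1.234)

22.7809 min


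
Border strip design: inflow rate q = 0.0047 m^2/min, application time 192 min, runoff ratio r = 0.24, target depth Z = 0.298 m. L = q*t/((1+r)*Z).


L = q*t/((1+r)*Z)
L = 0.0047*192/((1+0.24)*0.298)
L = 0.9024/0.36952

2.4421 m


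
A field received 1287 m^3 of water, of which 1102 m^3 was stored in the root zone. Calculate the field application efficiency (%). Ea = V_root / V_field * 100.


Ea = V_root / V_field * 100 = 1102 / 1287 * 100 = 85.6255%

85.6255 %


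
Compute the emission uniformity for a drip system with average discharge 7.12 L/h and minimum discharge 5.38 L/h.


EU = (q_min/q_avg)*100 = (5.38/7.12)*100 = 75.5618%

75.5618 %


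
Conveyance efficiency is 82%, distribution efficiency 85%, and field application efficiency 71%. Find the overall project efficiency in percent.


Ec = 0.82, Eb = 0.85, Ea = 0.71
E = 0.82 * 0.85 * 0.71 * 100 = 49.4870%

49.4870 %


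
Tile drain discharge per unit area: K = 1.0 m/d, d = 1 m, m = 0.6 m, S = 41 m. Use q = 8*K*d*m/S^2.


q = 8*K*d*m/S^2
q = 8*1.0*1*0.6/41^2
q = 4.8000 / 1681

0.0029 m/d


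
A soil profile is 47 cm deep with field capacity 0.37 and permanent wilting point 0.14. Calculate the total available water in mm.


AWC = (FC - PWP) * d * 10
AWC = (0.37 - 0.14) * 47 * 10
AWC = 0.2300 * 47 * 10

108.1000 mm


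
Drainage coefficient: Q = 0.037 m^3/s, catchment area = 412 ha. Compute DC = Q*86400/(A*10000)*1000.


DC = Q * 86400 / (A * 10000) * 1000
DC = 0.037 * 86400 / (412 * 10000) * 1000
DC = 3196800.0000 / 4120000

0.7759 mm/day


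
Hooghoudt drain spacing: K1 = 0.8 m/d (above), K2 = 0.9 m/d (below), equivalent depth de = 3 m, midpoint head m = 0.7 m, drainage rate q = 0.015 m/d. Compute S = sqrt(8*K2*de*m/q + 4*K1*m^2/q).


S^2 = 8*K2*de*m/q + 4*K1*m^2/q
S^2 = 8*0.9*3*0.7/0.015 + 4*0.8*0.7^2/0.015
S = sqrt(1112.5333)

33.3547 m


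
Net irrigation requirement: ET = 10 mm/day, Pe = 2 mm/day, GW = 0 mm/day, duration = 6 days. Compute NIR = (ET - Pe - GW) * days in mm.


Daily deficit = ET - Pe - GW = 10 - 2 - 0 = 8 mm/day
NIR = 8 * 6 = 48 mm

48.0000 mm


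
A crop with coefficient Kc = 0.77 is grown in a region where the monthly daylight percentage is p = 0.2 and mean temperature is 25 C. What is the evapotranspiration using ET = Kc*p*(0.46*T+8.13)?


ET = Kc * p * (0.46*T + 8.13)
ET = 0.77 * 0.2 * (0.46*25 + 8.13)
ET = 0.77 * 0.2 * 19.6300

3.0230 mm/day


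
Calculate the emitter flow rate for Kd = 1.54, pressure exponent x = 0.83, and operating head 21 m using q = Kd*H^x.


q = Kd * H^x = 1.54 * 21^0.83 = 1.54 * 12.515322

19.2736 L/h


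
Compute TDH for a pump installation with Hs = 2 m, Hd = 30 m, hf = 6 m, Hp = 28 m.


TDH = Hs + Hd + hf + Hp = 2 + 30 + 6 + 28 = 66

66 m


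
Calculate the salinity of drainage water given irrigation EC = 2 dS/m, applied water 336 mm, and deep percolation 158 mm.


EC_dw = EC_iw * D_iw / D_dw
EC_dw = 2 * 336 / 158
EC_dw = 672 / 158

4.2532 dS/m


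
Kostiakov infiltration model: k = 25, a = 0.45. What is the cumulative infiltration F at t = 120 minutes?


F = k * t^a = 25 * 120^0.45
F = 25 * 8.622467

215.5617 mm


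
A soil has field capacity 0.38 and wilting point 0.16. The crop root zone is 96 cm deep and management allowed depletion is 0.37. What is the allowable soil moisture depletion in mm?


SMD = (FC - PWP) * d * MAD * 10
SMD = (0.38 - 0.16) * 96 * 0.37 * 10
SMD = 0.2200 * 96 * 0.37 * 10

78.1440 mm


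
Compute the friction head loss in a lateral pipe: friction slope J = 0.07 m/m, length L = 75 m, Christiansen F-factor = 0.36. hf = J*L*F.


hf = J * L * F = 0.07 * 75 * 0.36 = 1.8900 m

1.8900 m


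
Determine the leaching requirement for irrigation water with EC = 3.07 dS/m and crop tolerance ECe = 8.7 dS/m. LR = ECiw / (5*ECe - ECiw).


LR = ECiw / (5*ECe - ECiw)
LR = 3.07 / (5*8.7 - 3.07)
LR = 3.07 / 40.4300

0.0759


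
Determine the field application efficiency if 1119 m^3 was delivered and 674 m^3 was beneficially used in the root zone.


Ea = V_root / V_field * 100 = 674 / 1119 * 100 = 60.2324%

60.2324 %


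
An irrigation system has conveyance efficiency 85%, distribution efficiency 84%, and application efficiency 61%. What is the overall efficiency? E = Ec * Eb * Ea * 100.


Ec = 0.85, Eb = 0.84, Ea = 0.61
E = 0.85 * 0.84 * 0.61 * 100 = 43.5540%

43.5540 %


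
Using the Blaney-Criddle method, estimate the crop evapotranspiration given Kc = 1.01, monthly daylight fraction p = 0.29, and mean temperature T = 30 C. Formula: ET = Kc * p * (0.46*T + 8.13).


ET = Kc * p * (0.46*T + 8.13)
ET = 1.01 * 0.29 * (0.46*30 + 8.13)
ET = 1.01 * 0.29 * 21.9300

6.4233 mm/day
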